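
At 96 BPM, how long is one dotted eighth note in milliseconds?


Step by step:
One quarter-note beat = 60000 / BPM = 60000 / 96 ms
Dotted eighth note = 3/4 × quarter note
Duration = 3/4 × 60000 / 96 = 45000 / 96
= 468.8 ms


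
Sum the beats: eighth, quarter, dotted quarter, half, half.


Beat values:
  eighth = 0.5 beats
  quarter = 1 beat
  dotted quarter = 1.5 beats
  half = 2 beats
  half = 2 beats
Sum = 0.5 + 1 + 1.5 + 2 + 2
= 7 beats


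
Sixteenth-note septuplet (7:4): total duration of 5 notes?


Working:
Septuplet: 7 notes occupy the space of 4 sixteenth notes
Space = 4 × 1/4 = 1 beat
Each septuplet note = 1 / 7 = 1/7 beats
5 notes = 5 × 1/7 = 5/7
= 5/7 beats


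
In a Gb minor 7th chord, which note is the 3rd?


Solution.
Minor 7th chord = root + minor 3rd + perfect 5th + minor 7th
Seventh chords stack in thirds, so the letter names are G-B-D-F
Root: Gb
Minor 3rd above Gb: Bbb
Perfect 5th above Gb: Db
Minor 7th above Gb: Fb
The 3rd = Bbb


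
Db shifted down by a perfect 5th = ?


Let's work it out.
perfect 5th: 5 letter names, 7 semitones
Letter: D - 4 → G
Pitch: Db - 7 semitones, spelled as a G → Gb
= Gb


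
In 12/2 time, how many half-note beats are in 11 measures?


Let's work it out.
Time signature 12/2: the bottom number 2 means the half note gets one count
The top number 12 means 12 half-note beats per measure
Total = 12 × 11 measures
= 132 half-note beats


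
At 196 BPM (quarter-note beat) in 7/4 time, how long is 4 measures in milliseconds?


Working:
Quarter-note beat duration = 60000 / 196 ms
Beats per measure (7/4) = 7
One measure = 7 × 60000 / 196 = 420000 / 196 ms
4 measures = 4 × 420000 / 196 = 1680000 / 196
= 8571.4 ms


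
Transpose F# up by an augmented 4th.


augmented 4th: 4 letter names, 6 semitones
Letter: F + 3 → B
Pitch: F# + 6 semitones, spelled as a B → B#
= B#


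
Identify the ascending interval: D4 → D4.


Step by step:
Letter names: D → D spans 1 letter name → a unison
Semitones: D4 → D4 = 0 half-steps
A unison of 0 semitones is a perfect unison
= perfect unison


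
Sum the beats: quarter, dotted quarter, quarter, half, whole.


Step by step:
Beat values:
  quarter = 1 beat
  dotted quarter = 1.5 beats
  quarter = 1 beat
  half = 2 beats
  whole = 4 beats
Sum = 1 + 1.5 + 1 + 2 + 4
= 9.5 beats


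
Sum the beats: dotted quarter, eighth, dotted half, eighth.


Let's work it out.
Beat values:
  dotted quarter = 1.5 beats
  eighth = 0.5 beats
  dotted half = 3 beats
  eighth = 0.5 beats
Sum = 1.5 + 0.5 + 3 + 0.5
= 5.5 beats


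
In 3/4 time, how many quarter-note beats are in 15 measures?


Let's work it out.
Time signature 3/4: the bottom number 4 means the quarter note gets one count
The top number 3 means 3 quarter-note beats per measure
Total = 3 × 15 measures
= 45 quarter-note beats


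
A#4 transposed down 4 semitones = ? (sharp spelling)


Step by step:
A#4: chromatic position 10 in octave 4 → absolute = 4×12 + 10 = 58
Transpose down 4: 58 - 4 = 54
54 = 4×12 + 6 → F# in octave 4
Result = F#4


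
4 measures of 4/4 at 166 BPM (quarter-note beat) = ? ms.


Reasoning:
Quarter-note beat duration = 60000 / 166 ms
Beats per measure (4/4) = 4
One measure = 4 × 60000 / 166 = 240000 / 166 ms
4 measures = 4 × 240000 / 166 = 960000 / 166
= 5783.1 ms


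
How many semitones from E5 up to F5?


Solution.
Absolute semitone position = octave×12 + chromatic position
E5: 5×12 + 4 = 64
F5: 5×12 + 5 = 65
Difference = 65 - 64 = 1
= 1 semitone


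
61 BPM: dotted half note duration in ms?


One quarter-note beat = 60000 / BPM = 60000 / 61 ms
Dotted half note = 3 × quarter note
Duration = 3 × 60000 / 61 = 180000 / 61
= 2950.8 ms


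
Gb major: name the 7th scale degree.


Reasoning:
Major scale pattern: W-W-H-W-W-W-H (2-2-1-2-2-2-1 semitones)
Starting from Gb:
  Gb + 2 semitones → Ab
  Ab + 2 semitones → Bb
  Bb + 1 semitone → Cb
  Cb + 2 semitones → Db
  Db + 2 semitones → Eb
  Eb + 2 semitones → F
  F + 1 semitone → Gb
Scale: Gb Ab Bb Cb Db Eb F
Degree 7 = F


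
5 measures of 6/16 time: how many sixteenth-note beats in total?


Step by step:
Time signature 6/16: the bottom number 16 means the sixteenth note gets one count
The top number 6 means 6 sixteenth-note beats per measure
Total = 6 × 5 measures
= 30 sixteenth-note beats


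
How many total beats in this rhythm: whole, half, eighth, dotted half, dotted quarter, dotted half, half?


Let's work it out.
Beat values:
  whole = 4 beats
  half = 2 beats
  eighth = 0.5 beats
  dotted half = 3 beats
  dotted quarter = 1.5 beats
  dotted half = 3 beats
  half = 2 beats
Sum = 4 + 2 + 0.5 + 3 + 1.5 + 3 + 2
= 16 beats


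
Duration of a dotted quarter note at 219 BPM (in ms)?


Reasoning:
One quarter-note beat = 60000 / BPM = 60000 / 219 ms
Dotted quarter note = 3/2 × quarter note
Duration = 3/2 × 60000 / 219 = 90000 / 219
= 411.0 ms


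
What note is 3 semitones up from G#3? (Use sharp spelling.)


Solution.
G#3: chromatic position 8 in octave 3 → absolute = 3×12 + 8 = 44
Transpose up 3: 44 + 3 = 47
47 = 3×12 + 11 → B in octave 3
Result = B3


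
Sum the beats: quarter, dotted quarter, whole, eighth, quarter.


Beat values:
  quarter = 1 beat
  dotted quarter = 1.5 beats
  whole = 4 beats
  eighth = 0.5 beats
  quarter = 1 beat
Sum = 1 + 1.5 + 4 + 0.5 + 1
= 8 beats


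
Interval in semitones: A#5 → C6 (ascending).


Working:
Absolute semitone position = octave×12 + chromatic position
A#5: 5×12 + 10 = 70
C6: 6×12 + 0 = 72
Difference = 72 - 70 = 2
= 2 semitones


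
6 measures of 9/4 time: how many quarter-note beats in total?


Let's work it out.
Time signature 9/4: the bottom number 4 means the quarter note gets one count
The top number 9 means 9 quarter-note beats per measure
Total = 9 × 6 measures
= 54 quarter-note beats


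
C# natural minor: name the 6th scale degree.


Natural minor scale pattern: W-H-W-W-H-W-W (2-1-2-2-1-2-2 semitones)
Starting from C#:
  C# + 2 semitones → D#
  D# + 1 semitone → E
  E + 2 semitones → F#
  F# + 2 semitones → G#
  G# + 1 semitone → A
  A + 2 semitones → B
  B + 2 semitones → C#
Scale: C# D# E F# G# A B
Degree 6 = A


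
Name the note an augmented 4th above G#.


Step by step:
A 4th spans 4 letter names, so from G we land on C
An augmented 4th = 6 semitones above G#
Spell C at that pitch: C##
= C##


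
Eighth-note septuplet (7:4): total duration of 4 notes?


Septuplet: 7 notes occupy the space of 4 eighth notes
Space = 4 × 1/2 = 2 beats
Each septuplet note = 2 / 7 = 2/7 beats
4 notes = 4 × 2/7 = 8/7
= 8/7 beats


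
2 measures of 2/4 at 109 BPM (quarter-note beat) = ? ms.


Working:
Quarter-note beat duration = 60000 / 109 ms
Beats per measure (2/4) = 2
One measure = 2 × 60000 / 109 = 120000 / 109 ms
2 measures = 2 × 120000 / 109 = 240000 / 109
= 2201.8 ms


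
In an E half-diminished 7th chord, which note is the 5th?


Step by step:
Half-diminished 7th chord = root + minor 3rd + diminished 5th + minor 7th
Seventh chords stack in thirds, so the letter names are E-G-B-D
Root: E
Minor 3rd above E: G
Diminished 5th above E: Bb
Minor 7th above E: D
The 5th = Bb


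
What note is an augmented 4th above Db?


A 4th spans 4 letter names, so from D we land on G
An augmented 4th = 6 semitones above Db
Spell G at that pitch: G
= G


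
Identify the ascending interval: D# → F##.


Let's work it out.
Letter names: D → F spans 3 letter names → a 3rd
Semitones: D# → F## = 4 half-steps
A 3rd of 4 semitones is a major 3rd
= major 3rd


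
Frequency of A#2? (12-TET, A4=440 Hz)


f = 440 × 2^(n/12) where n = semitones from A4
A#2: -23 semitones from A4
f = 440 × 2^(-23/12)
f = 116.54 Hz


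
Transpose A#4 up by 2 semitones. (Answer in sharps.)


A#4: chromatic position 10 in octave 4 → absolute = 4×12 + 10 = 58
Transpose up 2: 58 + 2 = 60
60 = 5×12 + 0 → C in octave 5
Result = C5


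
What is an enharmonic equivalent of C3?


Let's work it out.
Enharmonic notes sound the same pitch but are spelled with different letter names
C and Dbb name the same pitch class
= Dbb3


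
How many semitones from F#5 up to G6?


Step by step:
Absolute semitone position = octave×12 + chromatic position
F#5: 5×12 + 6 = 66
G6: 6×12 + 7 = 79
Difference = 79 - 66 = 13
= 13 semitones


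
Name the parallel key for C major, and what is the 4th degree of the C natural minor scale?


Parallel keys share the same tonic but differ in mode
C major → parallel is C minor
C natural minor scale: C D Eb F G Ab Bb
= C minor; 4th degree = F


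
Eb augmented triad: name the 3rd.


Step by step:
Augmented triad = root + major 3rd (4 semitones) + augmented 5th (8 semitones)
A triad on Eb stacks thirds, so the chord tones use letter names E-G-B
Root: Eb
Major 3rd above Eb: G
Augmented 5th above Eb: B
The 3rd = G


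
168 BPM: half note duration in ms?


Let's work it out.
One quarter-note beat = 60000 / BPM = 60000 / 168 ms
Half note = 2 × quarter note
Duration = 2 × 60000 / 168 = 120000 / 168
= 714.3 ms


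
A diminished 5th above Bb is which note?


A 5th spans 5 letter names, so from B we land on F
A diminished 5th = 6 semitones above Bb
Spell F at that pitch: Fb
= Fb


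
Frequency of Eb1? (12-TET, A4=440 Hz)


Working:
f = 440 × 2^(n/12) where n = semitones from A4
Eb1: -42 semitones from A4
f = 440 × 2^(-42/12)
f = 38.89 Hz


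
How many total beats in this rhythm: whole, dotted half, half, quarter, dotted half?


Beat values:
  whole = 4 beats
  dotted half = 3 beats
  half = 2 beats
  quarter = 1 beat
  dotted half = 3 beats
Sum = 4 + 3 + 2 + 1 + 3
= 13 beats


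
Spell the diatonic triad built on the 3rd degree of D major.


Let's work it out.
D major scale: D E F# G A B C#
Diatonic triad on degree 3 stacks scale notes 3, 5, 7: F# A C#
F#→A = 3 semitones; F#→C# = 7 semitones → minor triad
= F# A C# (minor)


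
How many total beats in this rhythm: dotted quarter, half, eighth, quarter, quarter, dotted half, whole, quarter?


Beat values:
  dotted quarter = 1.5 beats
  half = 2 beats
  eighth = 0.5 beats
  quarter = 1 beat
  quarter = 1 beat
  dotted half = 3 beats
  whole = 4 beats
  quarter = 1 beat
Sum = 1.5 + 2 + 0.5 + 1 + 1 + 3 + 4 + 1
= 14 beats


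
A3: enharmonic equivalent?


Solution.
Enharmonic notes sound the same pitch but are spelled with different letter names
A and G## name the same pitch class
= G##3


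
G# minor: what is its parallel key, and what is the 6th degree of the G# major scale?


Let's work it out.
Parallel keys share the same tonic but differ in mode
G# minor → parallel is G# major
G# major scale: G# A# B# C# D# E# F##
= G# major; 6th degree = E#


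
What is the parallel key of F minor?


Reasoning:
Parallel keys share the same tonic but differ in mode
F minor → parallel is F major
= F major


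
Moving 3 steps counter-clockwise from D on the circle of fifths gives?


Reasoning:
Each counter-clockwise step moves down a perfect 5th (= up a perfect 4th)
From D: D → G → C → F
= F


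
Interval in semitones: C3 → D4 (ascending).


Solution.
Absolute semitone position = octave×12 + chromatic position
C3: 3×12 + 0 = 36
D4: 4×12 + 2 = 50
Difference = 50 - 36 = 14
= 14 semitones


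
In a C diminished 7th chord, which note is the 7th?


Solution.
Diminished 7th chord = root + minor 3rd + diminished 5th + diminished 7th
Seventh chords stack in thirds, so the letter names are C-E-G-B
Root: C
Minor 3rd above C: Eb
Diminished 5th above C: Gb
Diminished 7th above C: Bbb
The 7th = Bbb


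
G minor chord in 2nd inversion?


Reasoning:
Root position: G Bb D
2nd inversion: move root and 3rd up an octave
Bass note: D
Notes (bottom to top) = D G Bb


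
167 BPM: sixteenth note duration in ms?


Reasoning:
One quarter-note beat = 60000 / BPM = 60000 / 167 ms
Sixteenth note = 1/4 × quarter note
Duration = 1/4 × 60000 / 167 = 15000 / 167
= 89.8 ms


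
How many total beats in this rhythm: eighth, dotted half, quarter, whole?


Let's work it out.
Beat values:
  eighth = 0.5 beats
  dotted half = 3 beats
  quarter = 1 beat
  whole = 4 beats
Sum = 0.5 + 3 + 1 + 4
= 8.5 beats


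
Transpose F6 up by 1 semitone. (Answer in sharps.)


F6: chromatic position 5 in octave 6 → absolute = 6×12 + 5 = 77
Transpose up 1: 77 + 1 = 78
78 = 6×12 + 6 → F# in octave 6
Result = F#6


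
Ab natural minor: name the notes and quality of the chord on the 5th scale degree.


Ab natural minor scale: Ab Bb Cb Db Eb Fb Gb
Diatonic triad on degree 5 stacks scale notes 5, 7, 2: Eb Gb Bb
Eb→Gb = 3 semitones; Eb→Bb = 7 semitones → minor triad
= Eb Gb Bb (minor)


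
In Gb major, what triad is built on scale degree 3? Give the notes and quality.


Gb major scale: Gb Ab Bb Cb Db Eb F
Diatonic triad on degree 3 stacks scale notes 3, 5, 7: Bb Db F
Bb→Db = 3 semitones; Bb→F = 7 semitones → minor triad
= Bb Db F (minor)


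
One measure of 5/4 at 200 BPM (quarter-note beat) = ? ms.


Quarter-note beat duration = 60000 / 200 ms
Beats per measure (5/4) = 5
One measure = 5 × 60000 / 200 = 300000 / 200 ms
= 1500.0 ms


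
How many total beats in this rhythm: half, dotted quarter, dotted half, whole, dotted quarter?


Let's work it out.
Beat values:
  half = 2 beats
  dotted quarter = 1.5 beats
  dotted half = 3 beats
  whole = 4 beats
  dotted quarter = 1.5 beats
Sum = 2 + 1.5 + 3 + 4 + 1.5
= 12 beats


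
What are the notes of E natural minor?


Working:
Natural minor scale pattern: W-H-W-W-H-W-W (2-1-2-2-1-2-2 semitones)
Starting from E:
  E + 2 semitones → F#
  F# + 1 semitone → G
  G + 2 semitones → A
  A + 2 semitones → B
  B + 1 semitone → C
  C + 2 semitones → D
  D + 2 semitones → E
Scale = E F# G A B C D


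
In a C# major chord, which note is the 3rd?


Let's work it out.
Major triad = root + major 3rd (4 semitones) + perfect 5th (7 semitones)
A triad on C# stacks thirds, so the chord tones use letter names C-E-G
Root: C#
Major 3rd above C#: E#
Perfect 5th above C#: G#
The 3rd = E#


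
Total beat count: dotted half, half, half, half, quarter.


Beat values:
  dotted half = 3 beats
  half = 2 beats
  half = 2 beats
  half = 2 beats
  quarter = 1 beat
Sum = 3 + 2 + 2 + 2 + 1
= 10 beats


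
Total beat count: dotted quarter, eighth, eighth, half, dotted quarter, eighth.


Working:
Beat values:
  dotted quarter = 1.5 beats
  eighth = 0.5 beats
  eighth = 0.5 beats
  half = 2 beats
  dotted quarter = 1.5 beats
  eighth = 0.5 beats
Sum = 1.5 + 0.5 + 0.5 + 2 + 1.5 + 0.5
= 6.5 beats


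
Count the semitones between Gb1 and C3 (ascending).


Absolute semitone position = octave×12 + chromatic position
Gb1: 1×12 + 6 = 18
C3: 3×12 + 0 = 36
Difference = 36 - 18 = 18
= 18 semitones


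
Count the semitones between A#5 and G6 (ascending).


Working:
Absolute semitone position = octave×12 + chromatic position
A#5: 5×12 + 10 = 70
G6: 6×12 + 7 = 79
Difference = 79 - 70 = 9
= 9 semitones


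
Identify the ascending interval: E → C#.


Let's work it out.
Letter names: E → C spans 6 letter names → a 6th
Semitones: E → C# = 9 half-steps
A 6th of 9 semitones is a major 6th
= major 6th


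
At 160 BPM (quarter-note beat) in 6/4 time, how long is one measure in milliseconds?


Solution.
Quarter-note beat duration = 60000 / 160 ms
Beats per measure (6/4) = 6
One measure = 6 × 60000 / 160 = 360000 / 160 ms
= 2250.0 ms


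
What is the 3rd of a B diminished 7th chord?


Let's work it out.
Diminished 7th chord = root + minor 3rd + diminished 5th + diminished 7th
Seventh chords stack in thirds, so the letter names are B-D-F-A
Root: B
Minor 3rd above B: D
Diminished 5th above B: F
Diminished 7th above B: Ab
The 3rd = D


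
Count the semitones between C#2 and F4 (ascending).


Reasoning:
Absolute semitone position = octave×12 + chromatic position
C#2: 2×12 + 1 = 25
F4: 4×12 + 5 = 53
Difference = 53 - 25 = 28
= 28 semitones


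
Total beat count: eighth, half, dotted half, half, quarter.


Solution.
Beat values:
  eighth = 0.5 beats
  half = 2 beats
  dotted half = 3 beats
  half = 2 beats
  quarter = 1 beat
Sum = 0.5 + 2 + 3 + 2 + 1
= 8.5 beats


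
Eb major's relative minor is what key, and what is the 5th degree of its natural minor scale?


Let's work it out.
The relative minor shares the major's key signature and starts on its 6th degree
6th degree = a major 6th above the tonic; a major 6th above Eb is C
→ relative minor of Eb major is C minor
C natural minor scale: C D Eb F G Ab Bb
= C minor; 5th degree = G


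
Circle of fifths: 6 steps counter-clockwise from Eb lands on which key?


Reasoning:
Each counter-clockwise step moves down a perfect 5th (= up a perfect 4th)
From Eb: Eb → Ab → Db → F#/Gb → B → E → A
= A


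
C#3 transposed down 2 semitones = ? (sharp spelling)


C#3: chromatic position 1 in octave 3 → absolute = 3×12 + 1 = 37
Transpose down 2: 37 - 2 = 35
35 = 2×12 + 11 → B in octave 2
Result = B2


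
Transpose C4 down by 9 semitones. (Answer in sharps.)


C4: chromatic position 0 in octave 4 → absolute = 4×12 + 0 = 48
Transpose down 9: 48 - 9 = 39
39 = 3×12 + 3 → D# in octave 3
Result = D#3


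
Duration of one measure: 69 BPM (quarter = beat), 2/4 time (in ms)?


Quarter-note beat duration = 60000 / 69 ms
Beats per measure (2/4) = 2
One measure = 2 × 60000 / 69 = 120000 / 69 ms
= 1739.1 ms


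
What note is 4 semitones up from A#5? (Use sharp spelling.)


A#5: chromatic position 10 in octave 5 → absolute = 5×12 + 10 = 70
Transpose up 4: 70 + 4 = 74
74 = 6×12 + 2 → D in octave 6
Result = D6


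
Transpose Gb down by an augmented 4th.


augmented 4th: 4 letter names, 6 semitones
Letter: G - 3 → D
Pitch: Gb - 6 semitones, spelled as a D → Dbb
= Dbb


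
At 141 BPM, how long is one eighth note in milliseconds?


Step by step:
One quarter-note beat = 60000 / BPM = 60000 / 141 ms
Eighth note = 1/2 × quarter note
Duration = 1/2 × 60000 / 141 = 30000 / 141
= 212.8 ms


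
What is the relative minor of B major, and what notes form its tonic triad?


The relative minor shares the major's key signature and starts on its 6th degree
6th degree = a major 6th above the tonic; a major 6th above B is G#
→ relative minor of B major is G# minor
Tonic triad of G# minor = root + minor 3rd + perfect 5th = G# B D#
= G# minor; triad = G# B D#


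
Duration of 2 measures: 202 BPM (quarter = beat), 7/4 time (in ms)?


Reasoning:
Quarter-note beat duration = 60000 / 202 ms
Beats per measure (7/4) = 7
One measure = 7 × 60000 / 202 = 420000 / 202 ms
2 measures = 2 × 420000 / 202 = 840000 / 202
= 4158.4 ms


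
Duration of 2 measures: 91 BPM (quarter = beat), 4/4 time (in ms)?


Working:
Quarter-note beat duration = 60000 / 91 ms
Beats per measure (4/4) = 4
One measure = 4 × 60000 / 91 = 240000 / 91 ms
2 measures = 2 × 240000 / 91 = 480000 / 91
= 5274.7 ms


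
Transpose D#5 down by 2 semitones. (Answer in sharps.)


D#5: chromatic position 3 in octave 5 → absolute = 5×12 + 3 = 63
Transpose down 2: 63 - 2 = 61
61 = 5×12 + 1 → C# in octave 5
Result = C#5


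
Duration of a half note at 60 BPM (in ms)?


Step by step:
One quarter-note beat = 60000 / BPM = 60000 / 60 ms
Half note = 2 × quarter note
Duration = 2 × 60000 / 60 = 120000 / 60
= 2000.0 ms


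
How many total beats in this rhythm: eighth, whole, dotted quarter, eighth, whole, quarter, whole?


Reasoning:
Beat values:
  eighth = 0.5 beats
  whole = 4 beats
  dotted quarter = 1.5 beats
  eighth = 0.5 beats
  whole = 4 beats
  quarter = 1 beat
  whole = 4 beats
Sum = 0.5 + 4 + 1.5 + 0.5 + 4 + 1 + 4
= 15.5 beats


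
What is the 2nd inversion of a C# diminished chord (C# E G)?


Let's work it out.
Root position: C# E G
2nd inversion: move root and 3rd up an octave
Bass note: G
Notes (bottom to top) = G C# E


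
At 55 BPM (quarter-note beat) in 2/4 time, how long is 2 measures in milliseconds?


Reasoning:
Quarter-note beat duration = 60000 / 55 ms
Beats per measure (2/4) = 2
One measure = 2 × 60000 / 55 = 120000 / 55 ms
2 measures = 2 × 120000 / 55 = 240000 / 55
= 4363.6 ms


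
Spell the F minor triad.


Reasoning:
Minor triad = root + minor 3rd (3 semitones) + perfect 5th (7 semitones)
A triad on F stacks thirds, so the chord tones use letter names F-A-C
Root: F
Minor 3rd above F: Ab
Perfect 5th above F: C
Chord = F Ab C


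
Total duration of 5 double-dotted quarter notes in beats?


Base quarter note = 1 beat
Dot 1 adds half the previous value: +1/2
Dot 2 adds half the previous value: +1/4
One double-dotted quarter = 1 + 1/2 + 1/4 = 7/4
5 of them = 5 × 7/4 = 35/4
= 35/4 beats


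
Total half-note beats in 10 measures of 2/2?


Working:
Time signature 2/2: the bottom number 2 means the half note gets one count
The top number 2 means 2 half-note beats per measure
Total = 2 × 10 measures
= 20 half-note beats


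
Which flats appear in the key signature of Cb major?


Reasoning:
Flat major keys: C(0), F(1), Bb(2), Eb(3), Ab(4), Db(5), Gb(6), Cb(7)
Cb major has 7 flats
Order of flats: Bb Eb Ab Db Gb Cb Fb → first 7: Bb, Eb, Ab, Db, Gb, Cb, Fb
= Bb, Eb, Ab, Db, Gb, Cb, Fb


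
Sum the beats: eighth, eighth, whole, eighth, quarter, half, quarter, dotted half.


Working:
Beat values:
  eighth = 0.5 beats
  eighth = 0.5 beats
  whole = 4 beats
  eighth = 0.5 beats
  quarter = 1 beat
  half = 2 beats
  quarter = 1 beat
  dotted half = 3 beats
Sum = 0.5 + 0.5 + 4 + 0.5 + 1 + 2 + 1 + 3
= 12.5 beats


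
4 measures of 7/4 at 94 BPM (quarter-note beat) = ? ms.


Quarter-note beat duration = 60000 / 94 ms
Beats per measure (7/4) = 7
One measure = 7 × 60000 / 94 = 420000 / 94 ms
4 measures = 4 × 420000 / 94 = 1680000 / 94
= 17872.3 ms


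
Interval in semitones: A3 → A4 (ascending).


Reasoning:
Absolute semitone position = octave×12 + chromatic position
A3: 3×12 + 9 = 45
A4: 4×12 + 9 = 57
Difference = 57 - 45 = 12
= 12 semitones


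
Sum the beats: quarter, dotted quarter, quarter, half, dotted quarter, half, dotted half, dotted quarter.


Let's work it out.
Beat values:
  quarter = 1 beat
  dotted quarter = 1.5 beats
  quarter = 1 beat
  half = 2 beats
  dotted quarter = 1.5 beats
  half = 2 beats
  dotted half = 3 beats
  dotted quarter = 1.5 beats
Sum = 1 + 1.5 + 1 + 2 + 1.5 + 2 + 3 + 1.5
= 13.5 beats


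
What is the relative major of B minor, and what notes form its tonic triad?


Working:
The relative major shares the key signature and is a minor 3rd above the minor tonic
A minor 3rd above B is D
→ relative major of B minor is D major
Tonic triad of D major = root + major 3rd + perfect 5th = D F# A
= D major; triad = D F# A


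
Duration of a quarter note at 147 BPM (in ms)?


One quarter-note beat = 60000 / BPM = 60000 / 147 ms
Duration = 60000 / 147
= 408.2 ms


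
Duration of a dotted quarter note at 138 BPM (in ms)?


Step by step:
One quarter-note beat = 60000 / BPM = 60000 / 138 ms
Dotted quarter note = 3/2 × quarter note
Duration = 3/2 × 60000 / 138 = 90000 / 138
= 652.2 ms


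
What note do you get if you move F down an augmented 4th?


Reasoning:
augmented 4th: 4 letter names, 6 semitones
Letter: F - 3 → C
Pitch: F - 6 semitones, spelled as a C → Cb
= Cb


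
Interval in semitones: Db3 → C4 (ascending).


Step by step:
Absolute semitone position = octave×12 + chromatic position
Db3: 3×12 + 1 = 37
C4: 4×12 + 0 = 48
Difference = 48 - 37 = 11
= 11 semitones


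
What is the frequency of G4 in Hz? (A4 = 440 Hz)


Let's work it out.
f = 440 × 2^(n/12) where n = semitones from A4
G4: -2 semitones from A4
f = 440 × 2^(-2/12)
f = 392.00 Hz


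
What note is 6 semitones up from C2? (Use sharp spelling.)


Step by step:
C2: chromatic position 0 in octave 2 → absolute = 2×12 + 0 = 24
Transpose up 6: 24 + 6 = 30
30 = 2×12 + 6 → F# in octave 2
Result = F#2


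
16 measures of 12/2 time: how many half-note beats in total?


Time signature 12/2: the bottom number 2 means the half note gets one count
The top number 12 means 12 half-note beats per measure
Total = 12 × 16 measures
= 192 half-note beats


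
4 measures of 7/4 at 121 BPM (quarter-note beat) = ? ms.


Solution.
Quarter-note beat duration = 60000 / 121 ms
Beats per measure (7/4) = 7
One measure = 7 × 60000 / 121 = 420000 / 121 ms
4 measures = 4 × 420000 / 121 = 1680000 / 121
= 13884.3 ms


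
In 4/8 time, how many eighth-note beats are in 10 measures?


Solution.
Time signature 4/8: the bottom number 8 means the eighth note gets one count
The top number 4 means 4 eighth-note beats per measure
Total = 4 × 10 measures
= 40 eighth-note beats


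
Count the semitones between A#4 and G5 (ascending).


Reasoning:
Absolute semitone position = octave×12 + chromatic position
A#4: 4×12 + 10 = 58
G5: 5×12 + 7 = 67
Difference = 67 - 58 = 9
= 9 semitones


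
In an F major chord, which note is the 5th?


Working:
Major triad = root + major 3rd (4 semitones) + perfect 5th (7 semitones)
A triad on F stacks thirds, so the chord tones use letter names F-A-C
Root: F
Major 3rd above F: A
Perfect 5th above F: C
The 5th = C


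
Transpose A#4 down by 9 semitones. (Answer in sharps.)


A#4: chromatic position 10 in octave 4 → absolute = 4×12 + 10 = 58
Transpose down 9: 58 - 9 = 49
49 = 4×12 + 1 → C# in octave 4
Result = C#4


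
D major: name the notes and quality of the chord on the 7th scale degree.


D major scale: D E F# G A B C#
Diatonic triad on degree 7 stacks scale notes 7, 2, 4: C# E G
C#→E = 3 semitones; C#→G = 6 semitones → diminished triad
= C# E G (diminished)


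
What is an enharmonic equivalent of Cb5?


Step by step:
Enharmonic notes sound the same pitch but are spelled with different letter names
Cb and B name the same pitch class
Octave numbers change at C, so Cb5 = B4
= B4


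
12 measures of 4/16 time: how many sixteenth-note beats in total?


Time signature 4/16: the bottom number 16 means the sixteenth note gets one count
The top number 4 means 4 sixteenth-note beats per measure
Total = 4 × 12 measures
= 48 sixteenth-note beats


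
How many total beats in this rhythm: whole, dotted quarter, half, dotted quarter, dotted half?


Reasoning:
Beat values:
  whole = 4 beats
  dotted quarter = 1.5 beats
  half = 2 beats
  dotted quarter = 1.5 beats
  dotted half = 3 beats
Sum = 4 + 1.5 + 2 + 1.5 + 3
= 12 beats


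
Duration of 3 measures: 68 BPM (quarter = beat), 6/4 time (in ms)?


Working:
Quarter-note beat duration = 60000 / 68 ms
Beats per measure (6/4) = 6
One measure = 6 × 60000 / 68 = 360000 / 68 ms
3 measures = 3 × 360000 / 68 = 1080000 / 68
= 15882.4 ms


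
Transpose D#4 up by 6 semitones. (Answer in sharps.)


Working:
D#4: chromatic position 3 in octave 4 → absolute = 4×12 + 3 = 51
Transpose up 6: 51 + 6 = 57
57 = 4×12 + 9 → A in octave 4
Result = A4


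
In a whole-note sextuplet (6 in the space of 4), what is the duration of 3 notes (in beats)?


Reasoning:
Sextuplet: 6 notes occupy the space of 4 whole notes
Space = 4 × 4 = 16 beats
Each sextuplet note = 16 / 6 = 8/3 beats
3 notes = 3 × 8/3 = 8
= 8 beats


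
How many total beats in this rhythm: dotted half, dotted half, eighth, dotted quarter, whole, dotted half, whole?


Let's work it out.
Beat values:
  dotted half = 3 beats
  dotted half = 3 beats
  eighth = 0.5 beats
  dotted quarter = 1.5 beats
  whole = 4 beats
  dotted half = 3 beats
  whole = 4 beats
Sum = 3 + 3 + 0.5 + 1.5 + 4 + 3 + 4
= 19 beats


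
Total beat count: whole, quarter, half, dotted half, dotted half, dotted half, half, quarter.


Beat values:
  whole = 4 beats
  quarter = 1 beat
  half = 2 beats
  dotted half = 3 beats
  dotted half = 3 beats
  dotted half = 3 beats
  half = 2 beats
  quarter = 1 beat
Sum = 4 + 1 + 2 + 3 + 3 + 3 + 2 + 1
= 19 beats


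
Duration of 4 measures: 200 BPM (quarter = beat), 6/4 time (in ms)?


Quarter-note beat duration = 60000 / 200 ms
Beats per measure (6/4) = 6
One measure = 6 × 60000 / 200 = 360000 / 200 ms
4 measures = 4 × 360000 / 200 = 1440000 / 200
= 7200.0 ms


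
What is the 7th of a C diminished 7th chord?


Diminished 7th chord = root + minor 3rd + diminished 5th + diminished 7th
Seventh chords stack in thirds, so the letter names are C-E-G-B
Root: C
Minor 3rd above C: Eb
Diminished 5th above C: Gb
Diminished 7th above C: Bbb
The 7th = Bbb


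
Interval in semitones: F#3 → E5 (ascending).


Let's work it out.
Absolute semitone position = octave×12 + chromatic position
F#3: 3×12 + 6 = 42
E5: 5×12 + 4 = 64
Difference = 64 - 42 = 22
= 22 semitones


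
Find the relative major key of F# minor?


Reasoning:
The relative major shares the key signature and is a minor 3rd above the minor tonic
A minor 3rd above F# is A
→ relative major of F# minor is A major
= A major


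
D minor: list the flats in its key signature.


Step by step:
Flat minor keys: A(0), D(1), G(2), C(3), F(4), Bb(5), Eb(6), Ab(7)
D minor has 1 flat
Order of flats: Bb Eb Ab Db Gb Cb Fb → first 1: Bb
= Bb


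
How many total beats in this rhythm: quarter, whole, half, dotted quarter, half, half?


Reasoning:
Beat values:
  quarter = 1 beat
  whole = 4 beats
  half = 2 beats
  dotted quarter = 1.5 beats
  half = 2 beats
  half = 2 beats
Sum = 1 + 4 + 2 + 1.5 + 2 + 2
= 12.5 beats


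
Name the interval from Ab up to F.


Let's work it out.
Letter names: A → F spans 6 letter names → a 6th
Semitones: Ab → F = 9 half-steps
A 6th of 9 semitones is a major 6th
= major 6th


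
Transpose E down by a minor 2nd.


Reasoning:
minor 2nd: 2 letter names, 1 semitones
Letter: E - 1 → D
Pitch: E - 1 semitones, spelled as a D → D#
= D#


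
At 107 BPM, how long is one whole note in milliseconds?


One quarter-note beat = 60000 / BPM = 60000 / 107 ms
Whole note = 4 × quarter note
Duration = 4 × 60000 / 107 = 240000 / 107
= 2243.0 ms


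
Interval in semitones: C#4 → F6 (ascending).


Let's work it out.
Absolute semitone position = octave×12 + chromatic position
C#4: 4×12 + 1 = 49
F6: 6×12 + 5 = 77
Difference = 77 - 49 = 28
= 28 semitones


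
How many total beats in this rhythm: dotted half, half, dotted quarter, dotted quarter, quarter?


Step by step:
Beat values:
  dotted half = 3 beats
  half = 2 beats
  dotted quarter = 1.5 beats
  dotted quarter = 1.5 beats
  quarter = 1 beat
Sum = 3 + 2 + 1.5 + 1.5 + 1
= 9 beats


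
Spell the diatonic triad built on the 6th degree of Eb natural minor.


Solution.
Eb natural minor scale: Eb F Gb Ab Bb Cb Db
Diatonic triad on degree 6 stacks scale notes 6, 1, 3: Cb Eb Gb
Cb→Eb = 4 semitones; Cb→Gb = 7 semitones → major triad
= Cb Eb Gb (major)


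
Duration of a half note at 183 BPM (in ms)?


Step by step:
One quarter-note beat = 60000 / BPM = 60000 / 183 ms
Half note = 2 × quarter note
Duration = 2 × 60000 / 183 = 120000 / 183
= 655.7 ms


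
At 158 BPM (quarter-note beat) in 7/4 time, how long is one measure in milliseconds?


Step by step:
Quarter-note beat duration = 60000 / 158 ms
Beats per measure (7/4) = 7
One measure = 7 × 60000 / 158 = 420000 / 158 ms
= 2658.2 ms


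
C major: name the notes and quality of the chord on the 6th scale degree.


C major scale: C D E F G A B
Diatonic triad on degree 6 stacks scale notes 6, 1, 3: A C E
A→C = 3 semitones; A→E = 7 semitones → minor triad
= A C E (minor)


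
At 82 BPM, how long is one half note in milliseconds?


Let's work it out.
One quarter-note beat = 60000 / BPM = 60000 / 82 ms
Half note = 2 × quarter note
Duration = 2 × 60000 / 82 = 120000 / 82
= 1463.4 ms


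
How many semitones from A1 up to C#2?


Let's work it out.
Absolute semitone position = octave×12 + chromatic position
A1: 1×12 + 9 = 21
C#2: 2×12 + 1 = 25
Difference = 25 - 21 = 4
= 4 semitones


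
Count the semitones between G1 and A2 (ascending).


Reasoning:
Absolute semitone position = octave×12 + chromatic position
G1: 1×12 + 7 = 19
A2: 2×12 + 9 = 33
Difference = 33 - 19 = 14
= 14 semitones


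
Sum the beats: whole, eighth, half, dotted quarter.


Let's work it out.
Beat values:
  whole = 4 beats
  eighth = 0.5 beats
  half = 2 beats
  dotted quarter = 1.5 beats
Sum = 4 + 0.5 + 2 + 1.5
= 8 beats


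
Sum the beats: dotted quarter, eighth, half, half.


Beat values:
  dotted quarter = 1.5 beats
  eighth = 0.5 beats
  half = 2 beats
  half = 2 beats
Sum = 1.5 + 0.5 + 2 + 2
= 6 beats


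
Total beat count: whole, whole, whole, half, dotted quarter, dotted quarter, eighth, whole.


Beat values:
  whole = 4 beats
  whole = 4 beats
  whole = 4 beats
  half = 2 beats
  dotted quarter = 1.5 beats
  dotted quarter = 1.5 beats
  eighth = 0.5 beats
  whole = 4 beats
Sum = 4 + 4 + 4 + 2 + 1.5 + 1.5 + 0.5 + 4
= 21.5 beats


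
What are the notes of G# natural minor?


Reasoning:
Natural minor scale pattern: W-H-W-W-H-W-W (2-1-2-2-1-2-2 semitones)
Starting from G#:
  G# + 2 semitones → A#
  A# + 1 semitone → B
  B + 2 semitones → C#
  C# + 2 semitones → D#
  D# + 1 semitone → E
  E + 2 semitones → F#
  F# + 2 semitones → G#
Scale = G# A# B C# D# E F#


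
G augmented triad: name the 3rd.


Solution.
Augmented triad = root + major 3rd (4 semitones) + augmented 5th (8 semitones)
A triad on G stacks thirds, so the chord tones use letter names G-B-D
Root: G
Major 3rd above G: B
Augmented 5th above G: D#
The 3rd = B


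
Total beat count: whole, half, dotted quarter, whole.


Let's work it out.
Beat values:
  whole = 4 beats
  half = 2 beats
  dotted quarter = 1.5 beats
  whole = 4 beats
Sum = 4 + 2 + 1.5 + 4
= 11.5 beats


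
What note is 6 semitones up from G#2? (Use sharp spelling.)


Working:
G#2: chromatic position 8 in octave 2 → absolute = 2×12 + 8 = 32
Transpose up 6: 32 + 6 = 38
38 = 3×12 + 2 → D in octave 3
Result = D3


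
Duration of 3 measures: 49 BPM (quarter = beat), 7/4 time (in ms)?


Reasoning:
Quarter-note beat duration = 60000 / 49 ms
Beats per measure (7/4) = 7
One measure = 7 × 60000 / 49 = 420000 / 49 ms
3 measures = 3 × 420000 / 49 = 1260000 / 49
= 25714.3 ms


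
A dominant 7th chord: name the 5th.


Dominant 7th chord = root + major 3rd + perfect 5th + minor 7th
Seventh chords stack in thirds, so the letter names are A-C-E-G
Root: A
Major 3rd above A: C#
Perfect 5th above A: E
Minor 7th above A: G
The 5th = E


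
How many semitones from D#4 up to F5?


Solution.
Absolute semitone position = octave×12 + chromatic position
D#4: 4×12 + 3 = 51
F5: 5×12 + 5 = 65
Difference = 65 - 51 = 14
= 14 semitones


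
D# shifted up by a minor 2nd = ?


Reasoning:
minor 2nd: 2 letter names, 1 semitones
Letter: D + 1 → E
Pitch: D# + 1 semitones, spelled as an E → E
= E


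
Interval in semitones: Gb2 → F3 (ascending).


Let's work it out.
Absolute semitone position = octave×12 + chromatic position
Gb2: 2×12 + 6 = 30
F3: 3×12 + 5 = 41
Difference = 41 - 30 = 11
= 11 semitones


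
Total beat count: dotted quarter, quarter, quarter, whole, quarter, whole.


Beat values:
  dotted quarter = 1.5 beats
  quarter = 1 beat
  quarter = 1 beat
  whole = 4 beats
  quarter = 1 beat
  whole = 4 beats
Sum = 1.5 + 1 + 1 + 4 + 1 + 4
= 12.5 beats


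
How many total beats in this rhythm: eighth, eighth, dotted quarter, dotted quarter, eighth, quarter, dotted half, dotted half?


Let's work it out.
Beat values:
  eighth = 0.5 beats
  eighth = 0.5 beats
  dotted quarter = 1.5 beats
  dotted quarter = 1.5 beats
  eighth = 0.5 beats
  quarter = 1 beat
  dotted half = 3 beats
  dotted half = 3 beats
Sum = 0.5 + 0.5 + 1.5 + 1.5 + 0.5 + 1 + 3 + 3
= 11.5 beats


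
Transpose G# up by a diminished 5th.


Solution.
diminished 5th: 5 letter names, 6 semitones
Letter: G + 4 → D
Pitch: G# + 6 semitones, spelled as a D → D
= D


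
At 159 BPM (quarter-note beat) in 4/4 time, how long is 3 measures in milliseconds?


Working:
Quarter-note beat duration = 60000 / 159 ms
Beats per measure (4/4) = 4
One measure = 4 × 60000 / 159 = 240000 / 159 ms
3 measures = 3 × 240000 / 159 = 720000 / 159
= 4528.3 ms


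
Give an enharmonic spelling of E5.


Let's work it out.
Enharmonic notes sound the same pitch but are spelled with different letter names
E and D## name the same pitch class
= D##5


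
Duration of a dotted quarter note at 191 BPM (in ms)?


Let's work it out.
One quarter-note beat = 60000 / BPM = 60000 / 191 ms
Dotted quarter note = 3/2 × quarter note
Duration = 3/2 × 60000 / 191 = 90000 / 191
= 471.2 ms


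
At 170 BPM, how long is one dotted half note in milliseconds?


Step by step:
One quarter-note beat = 60000 / BPM = 60000 / 170 ms
Dotted half note = 3 × quarter note
Duration = 3 × 60000 / 170 = 180000 / 170
= 1058.8 ms


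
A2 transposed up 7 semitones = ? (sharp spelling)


Reasoning:
A2: chromatic position 9 in octave 2 → absolute = 2×12 + 9 = 33
Transpose up 7: 33 + 7 = 40
40 = 3×12 + 4 → E in octave 3
Result = E3


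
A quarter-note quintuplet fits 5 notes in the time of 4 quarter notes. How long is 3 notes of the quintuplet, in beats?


Let's work it out.
Quintuplet: 5 notes occupy the space of 4 quarter notes
Space = 4 × 1 = 4 beats
Each quintuplet note = 4 / 5 = 4/5 beats
3 notes = 3 × 4/5 = 12/5
= 12/5 beats


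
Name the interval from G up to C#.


Solution.
Letter names: G → C spans 4 letter names → a 4th
Semitones: G → C# = 6 half-steps
A 4th of 6 semitones is an augmented 4th
= augmented 4th


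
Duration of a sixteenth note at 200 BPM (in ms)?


Solution.
One quarter-note beat = 60000 / BPM = 60000 / 200 ms
Sixteenth note = 1/4 × quarter note
Duration = 1/4 × 60000 / 200 = 15000 / 200
= 75.0 ms


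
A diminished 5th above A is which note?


Reasoning:
A 5th spans 5 letter names, so from A we land on E
A diminished 5th = 6 semitones above A
Spell E at that pitch: Eb
= Eb


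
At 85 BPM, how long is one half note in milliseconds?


Reasoning:
One quarter-note beat = 60000 / BPM = 60000 / 85 ms
Half note = 2 × quarter note
Duration = 2 × 60000 / 85 = 120000 / 85
= 1411.8 ms


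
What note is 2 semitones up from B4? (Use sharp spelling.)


B4: chromatic position 11 in octave 4 → absolute = 4×12 + 11 = 59
Transpose up 2: 59 + 2 = 61
61 = 5×12 + 1 → C# in octave 5
Result = C#5


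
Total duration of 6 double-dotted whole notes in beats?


Working:
Base whole note = 4 beats
Dot 1 adds half the previous value: +2
Dot 2 adds half the previous value: +1
One double-dotted whole = 4 + 2 + 1 = 7
6 of them = 6 × 7 = 42
= 42 beats


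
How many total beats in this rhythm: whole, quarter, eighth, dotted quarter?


Beat values:
  whole = 4 beats
  quarter = 1 beat
  eighth = 0.5 beats
  dotted quarter = 1.5 beats
Sum = 4 + 1 + 0.5 + 1.5
= 7 beats


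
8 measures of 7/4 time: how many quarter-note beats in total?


Step by step:
Time signature 7/4: the bottom number 4 means the quarter note gets one count
The top number 7 means 7 quarter-note beats per measure
Total = 7 × 8 measures
= 56 quarter-note beats


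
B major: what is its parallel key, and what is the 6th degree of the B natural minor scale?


Solution.
Parallel keys share the same tonic but differ in mode
B major → parallel is B minor
B natural minor scale: B C# D E F# G A
= B minor; 6th degree = G


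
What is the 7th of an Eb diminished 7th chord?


Reasoning:
Diminished 7th chord = root + minor 3rd + diminished 5th + diminished 7th
Seventh chords stack in thirds, so the letter names are E-G-B-D
Root: Eb
Minor 3rd above Eb: Gb
Diminished 5th above Eb: Bbb
Diminished 7th above Eb: Dbb
The 7th = Dbb
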